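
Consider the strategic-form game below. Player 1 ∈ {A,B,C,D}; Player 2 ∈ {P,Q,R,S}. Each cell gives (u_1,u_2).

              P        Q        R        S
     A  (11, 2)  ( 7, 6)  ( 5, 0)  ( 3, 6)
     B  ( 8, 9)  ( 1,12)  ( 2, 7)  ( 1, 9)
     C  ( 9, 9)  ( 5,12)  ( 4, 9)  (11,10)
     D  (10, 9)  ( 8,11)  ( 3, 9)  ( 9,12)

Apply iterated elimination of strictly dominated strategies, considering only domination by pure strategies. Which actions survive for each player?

P1 drop B (A beats it: P:11>8 Q:7>1 R:5>2 S:3>1)
P2 drop P (Q beats it: A:6>2 C:12>9 D:11>9)
P2 drop R (Q beats it: A:6>0 C:12>9 D:11>9)
P1 drop A (D beats it: Q:8>7 S:9>3)
P1→{C,D} P2→{Q,S}

Survivors P1:{C,D} P2:{Q,S}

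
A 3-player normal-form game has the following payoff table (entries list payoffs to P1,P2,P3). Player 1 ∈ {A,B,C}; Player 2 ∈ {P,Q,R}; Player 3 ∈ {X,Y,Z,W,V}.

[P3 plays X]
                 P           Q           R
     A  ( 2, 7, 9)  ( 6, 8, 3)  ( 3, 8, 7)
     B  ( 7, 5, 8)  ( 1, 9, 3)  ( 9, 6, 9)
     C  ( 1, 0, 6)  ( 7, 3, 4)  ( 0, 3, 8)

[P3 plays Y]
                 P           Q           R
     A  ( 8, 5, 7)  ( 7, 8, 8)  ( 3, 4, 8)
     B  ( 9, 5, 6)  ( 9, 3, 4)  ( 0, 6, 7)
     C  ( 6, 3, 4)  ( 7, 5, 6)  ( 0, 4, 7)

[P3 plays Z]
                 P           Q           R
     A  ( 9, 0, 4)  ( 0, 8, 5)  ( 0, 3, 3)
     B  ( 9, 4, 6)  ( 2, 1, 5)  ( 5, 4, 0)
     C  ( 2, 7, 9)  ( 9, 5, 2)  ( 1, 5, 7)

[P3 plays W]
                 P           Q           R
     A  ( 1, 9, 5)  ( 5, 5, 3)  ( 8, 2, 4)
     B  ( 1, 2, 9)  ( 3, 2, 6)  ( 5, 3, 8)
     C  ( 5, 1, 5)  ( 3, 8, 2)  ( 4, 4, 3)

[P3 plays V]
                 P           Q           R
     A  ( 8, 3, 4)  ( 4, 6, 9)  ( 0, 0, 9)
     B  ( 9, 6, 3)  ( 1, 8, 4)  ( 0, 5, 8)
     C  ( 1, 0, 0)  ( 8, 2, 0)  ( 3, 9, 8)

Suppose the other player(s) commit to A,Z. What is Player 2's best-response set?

BR_2 = {Q}

u_2(P vs A,Z) = 0
u_2(Q vs A,Z) = 8
u_2(R vs A,Z) = 3
max payoff 8 at {Q}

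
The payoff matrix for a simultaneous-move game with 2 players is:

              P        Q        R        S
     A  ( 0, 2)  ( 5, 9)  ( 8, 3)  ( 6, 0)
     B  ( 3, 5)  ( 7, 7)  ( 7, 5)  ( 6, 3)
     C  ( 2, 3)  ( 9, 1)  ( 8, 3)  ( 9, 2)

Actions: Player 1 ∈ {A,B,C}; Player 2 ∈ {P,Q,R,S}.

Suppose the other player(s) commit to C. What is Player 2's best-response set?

u_2(P vs C) = 3
u_2(Q vs C) = 1
u_2(R vs C) = 3
u_2(S vs C) = 2
max payoff 3 at {P,R}

argmax u_2 = {P,R}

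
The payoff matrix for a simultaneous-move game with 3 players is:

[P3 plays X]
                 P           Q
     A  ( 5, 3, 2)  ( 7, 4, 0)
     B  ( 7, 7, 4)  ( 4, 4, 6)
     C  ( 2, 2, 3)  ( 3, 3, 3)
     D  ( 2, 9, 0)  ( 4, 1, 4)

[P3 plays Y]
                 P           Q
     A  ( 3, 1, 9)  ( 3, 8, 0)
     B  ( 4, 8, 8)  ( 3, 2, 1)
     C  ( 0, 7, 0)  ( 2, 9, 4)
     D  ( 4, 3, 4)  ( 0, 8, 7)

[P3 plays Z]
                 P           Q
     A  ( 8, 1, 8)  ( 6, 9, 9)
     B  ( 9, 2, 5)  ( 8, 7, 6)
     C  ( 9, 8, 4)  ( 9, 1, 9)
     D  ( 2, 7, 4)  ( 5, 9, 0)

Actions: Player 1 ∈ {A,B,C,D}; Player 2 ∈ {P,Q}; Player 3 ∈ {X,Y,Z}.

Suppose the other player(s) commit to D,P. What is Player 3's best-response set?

u_3(X vs D,P) = 0
u_3(Y vs D,P) = 4
u_3(Z vs D,P) = 4
max payoff 4 at {Y,Z}

argmax u_3 = {Y,Z}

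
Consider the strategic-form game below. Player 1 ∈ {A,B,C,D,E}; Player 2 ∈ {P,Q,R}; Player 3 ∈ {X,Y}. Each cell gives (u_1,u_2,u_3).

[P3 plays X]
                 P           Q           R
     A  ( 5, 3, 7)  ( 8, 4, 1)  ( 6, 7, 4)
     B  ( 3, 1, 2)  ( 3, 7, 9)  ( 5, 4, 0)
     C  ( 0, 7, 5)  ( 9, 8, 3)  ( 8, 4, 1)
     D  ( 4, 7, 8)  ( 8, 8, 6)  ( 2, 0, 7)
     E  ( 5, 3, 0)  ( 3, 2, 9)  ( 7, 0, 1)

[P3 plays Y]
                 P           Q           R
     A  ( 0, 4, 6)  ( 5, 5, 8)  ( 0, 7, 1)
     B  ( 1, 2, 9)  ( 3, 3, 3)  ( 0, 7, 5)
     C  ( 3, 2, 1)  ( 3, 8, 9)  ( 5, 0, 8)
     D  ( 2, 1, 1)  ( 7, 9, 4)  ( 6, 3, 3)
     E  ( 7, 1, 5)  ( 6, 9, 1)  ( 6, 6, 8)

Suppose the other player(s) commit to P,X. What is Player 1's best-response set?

BR_1 = {A,E}

u_1(A vs P,X) = 5
u_1(B vs P,X) = 3
u_1(C vs P,X) = 0
u_1(D vs P,X) = 4
u_1(E vs P,X) = 5
max payoff 5 at {A,E}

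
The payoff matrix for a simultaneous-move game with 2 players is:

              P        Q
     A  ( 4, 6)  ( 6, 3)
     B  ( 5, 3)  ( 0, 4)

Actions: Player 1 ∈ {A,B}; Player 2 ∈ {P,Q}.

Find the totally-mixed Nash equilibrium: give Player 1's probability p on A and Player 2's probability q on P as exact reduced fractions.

P1 mixes 1/4 on A; P2 mixes 6/7 on P

P1 indiff ⇒ q·4+(1-q)·6 = q·5+(1-q)·0 ⇒ q(-1) = (1-q)(-6) ⇒ q = 6/7
P2 indiff ⇒ p·6+(1-p)·3 = p·3+(1-p)·4 ⇒ p(3) = (1-p)(1) ⇒ p = 1/4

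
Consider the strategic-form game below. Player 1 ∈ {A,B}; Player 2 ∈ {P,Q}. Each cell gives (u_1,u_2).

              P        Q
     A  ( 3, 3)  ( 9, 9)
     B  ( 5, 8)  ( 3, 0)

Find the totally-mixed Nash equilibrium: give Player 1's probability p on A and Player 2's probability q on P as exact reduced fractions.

P1 indiff ⇒ q·3+(1-q)·9 = q·5+(1-q)·3 ⇒ q(-2) = (1-q)(-6) ⇒ q = 3/4
P2 indiff ⇒ p·3+(1-p)·8 = p·9+(1-p)·0 ⇒ p(-6) = (1-p)(-8) ⇒ p = 4/7

p=4/7, q=3/4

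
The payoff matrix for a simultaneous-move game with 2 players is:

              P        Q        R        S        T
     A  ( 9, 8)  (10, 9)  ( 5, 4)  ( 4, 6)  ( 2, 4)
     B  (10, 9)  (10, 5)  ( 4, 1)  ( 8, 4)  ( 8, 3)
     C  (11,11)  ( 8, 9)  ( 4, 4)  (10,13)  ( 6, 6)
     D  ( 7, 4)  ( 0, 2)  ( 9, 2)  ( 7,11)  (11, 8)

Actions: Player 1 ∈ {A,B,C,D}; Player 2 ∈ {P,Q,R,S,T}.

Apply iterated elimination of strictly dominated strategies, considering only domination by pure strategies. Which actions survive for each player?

IESDS → P1:{A,B,C} P2:{P,Q,S}

P2 drop R (P beats it: A:8>4 B:9>1 C:11>4 D:4>2)
P2 drop T (S beats it: A:6>4 B:4>3 C:13>6 D:11>8)
P1 drop D (B beats it: P:10>7 Q:10>0 S:8>7)
P1→{A,B,C} P2→{P,Q,S}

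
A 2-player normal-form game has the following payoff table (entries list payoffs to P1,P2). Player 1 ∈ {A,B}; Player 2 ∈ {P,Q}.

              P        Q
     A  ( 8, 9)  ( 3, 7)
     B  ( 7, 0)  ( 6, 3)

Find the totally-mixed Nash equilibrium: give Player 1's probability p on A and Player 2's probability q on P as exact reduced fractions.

(p,q) = (3/5, 3/4)

P1 indiff ⇒ q·8+(1-q)·3 = q·7+(1-q)·6 ⇒ q(1) = (1-q)(3) ⇒ q = 3/4
P2 indiff ⇒ p·9+(1-p)·0 = p·7+(1-p)·3 ⇒ p(2) = (1-p)(3) ⇒ p = 3/5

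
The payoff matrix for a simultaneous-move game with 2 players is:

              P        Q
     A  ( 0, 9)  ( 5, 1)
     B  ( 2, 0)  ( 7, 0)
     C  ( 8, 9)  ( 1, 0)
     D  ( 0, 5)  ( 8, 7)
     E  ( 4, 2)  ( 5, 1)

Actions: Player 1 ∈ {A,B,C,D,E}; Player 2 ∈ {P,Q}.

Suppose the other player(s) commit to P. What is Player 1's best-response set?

u_1(A vs P) = 0
u_1(B vs P) = 2
u_1(C vs P) = 8
u_1(D vs P) = 0
u_1(E vs P) = 4
max payoff 8 at {C}

P1 best: {C}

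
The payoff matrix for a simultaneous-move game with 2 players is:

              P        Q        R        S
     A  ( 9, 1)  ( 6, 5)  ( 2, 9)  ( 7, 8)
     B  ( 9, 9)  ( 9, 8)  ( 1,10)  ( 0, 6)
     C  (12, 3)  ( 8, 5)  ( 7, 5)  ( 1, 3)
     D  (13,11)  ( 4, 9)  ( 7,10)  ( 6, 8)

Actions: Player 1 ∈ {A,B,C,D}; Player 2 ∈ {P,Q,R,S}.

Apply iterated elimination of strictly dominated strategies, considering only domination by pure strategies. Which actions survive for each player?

Survivors P1:{B,C,D} P2:{P,Q,R}

P2 drop S (R beats it: A:9>8 B:10>6 C:5>3 D:10>8)
P1 drop A (C beats it: P:12>9 Q:8>6 R:7>2)
P1→{B,C,D} P2→{P,Q,R}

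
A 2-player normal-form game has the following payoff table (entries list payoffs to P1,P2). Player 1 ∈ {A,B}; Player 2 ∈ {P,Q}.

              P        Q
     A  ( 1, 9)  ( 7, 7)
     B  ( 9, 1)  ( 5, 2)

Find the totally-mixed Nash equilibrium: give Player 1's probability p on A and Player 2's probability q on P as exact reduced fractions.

P1 indiff ⇒ q·1+(1-q)·7 = q·9+(1-q)·5 ⇒ q(-8) = (1-q)(-2) ⇒ q = 1/5
P2 indiff ⇒ p·9+(1-p)·1 = p·7+(1-p)·2 ⇒ p(2) = (1-p)(1) ⇒ p = 1/3

p=1/3, q=1/5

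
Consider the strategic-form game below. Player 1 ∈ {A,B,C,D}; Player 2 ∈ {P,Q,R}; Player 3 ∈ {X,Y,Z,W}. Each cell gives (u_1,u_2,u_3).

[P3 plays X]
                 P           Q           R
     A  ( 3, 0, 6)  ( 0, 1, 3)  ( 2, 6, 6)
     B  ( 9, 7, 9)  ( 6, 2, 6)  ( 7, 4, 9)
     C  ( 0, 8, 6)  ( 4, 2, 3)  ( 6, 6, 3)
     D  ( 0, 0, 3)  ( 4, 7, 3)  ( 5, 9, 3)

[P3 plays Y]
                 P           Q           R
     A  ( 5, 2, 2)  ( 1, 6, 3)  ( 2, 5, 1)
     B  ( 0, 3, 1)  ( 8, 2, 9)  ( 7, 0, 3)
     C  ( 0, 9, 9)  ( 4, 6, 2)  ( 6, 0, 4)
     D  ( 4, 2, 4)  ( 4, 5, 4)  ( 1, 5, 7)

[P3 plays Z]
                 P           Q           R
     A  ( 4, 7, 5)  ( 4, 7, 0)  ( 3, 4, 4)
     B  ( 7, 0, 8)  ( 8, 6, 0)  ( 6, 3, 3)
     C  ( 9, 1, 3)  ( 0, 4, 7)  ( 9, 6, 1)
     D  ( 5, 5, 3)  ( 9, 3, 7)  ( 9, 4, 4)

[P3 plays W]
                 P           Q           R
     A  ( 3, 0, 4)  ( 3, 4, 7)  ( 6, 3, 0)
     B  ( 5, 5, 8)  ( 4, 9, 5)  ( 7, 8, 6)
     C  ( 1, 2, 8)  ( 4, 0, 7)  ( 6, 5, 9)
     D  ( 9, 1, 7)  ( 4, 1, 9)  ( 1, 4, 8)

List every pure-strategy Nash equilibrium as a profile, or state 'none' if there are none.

PSNE = {(B,P,X)}

(A,P,X): not NE [P1→B gives 9>3; P2→R gives 6>0]
(A,P,Y): not NE [P2→Q gives 6>2; P3→X gives 6>2]
(A,P,Z): not NE [P1→C gives 9>4; P3→X gives 6>5]
(A,P,W): not NE [P1→D gives 9>3; P2→Q gives 4>0; P3→X gives 6>4]
(A,Q,X): not NE [P1→B gives 6>0; P2→R gives 6>1; P3→W gives 7>3]
(A,Q,Y): not NE [P1→B gives 8>1; P3→W gives 7>3]
(A,Q,Z): not NE [P1→D gives 9>4; P3→W gives 7>0]
(A,Q,W): not NE [P1→D gives 4>3]
(A,R,X): not NE [P1→B gives 7>2]
(A,R,Y): not NE [P1→B gives 7>2; P2→Q gives 6>5; P3→X gives 6>1]
(A,R,Z): not NE [P1→D gives 9>3; P2→Q gives 7>4; P3→X gives 6>4]
(A,R,W): not NE [P1→B gives 7>6; P2→Q gives 4>3; P3→X gives 6>0]
(B,P,X): NE
(B,P,Y): not NE [P1→A gives 5>0; P3→X gives 9>1]
(B,P,Z): not NE [P1→C gives 9>7; P2→Q gives 6>0; P3→X gives 9>8]
(B,P,W): not NE [P1→D gives 9>5; P2→Q gives 9>5; P3→X gives 9>8]
(B,Q,X): not NE [P2→P gives 7>2; P3→Y gives 9>6]
(B,Q,Y): not NE [P2→P gives 3>2]
(B,Q,Z): not NE [P1→D gives 9>8; P3→Y gives 9>0]
(B,Q,W): not NE [P3→Y gives 9>5]
(B,R,X): not NE [P2→P gives 7>4]
(B,R,Y): not NE [P2→P gives 3>0; P3→X gives 9>3]
(B,R,Z): not NE [P1→D gives 9>6; P2→Q gives 6>3; P3→X gives 9>3]
(B,R,W): not NE [P2→Q gives 9>8; P3→X gives 9>6]
(C,P,X): not NE [P1→B gives 9>0; P3→Y gives 9>6]
(C,P,Y): not NE [P1→A gives 5>0]
(C,P,Z): not NE [P2→R gives 6>1; P3→Y gives 9>3]
(C,P,W): not NE [P1→D gives 9>1; P2→R gives 5>2; P3→Y gives 9>8]
(C,Q,X): not NE [P1→B gives 6>4; P2→P gives 8>2; P3→W gives 7>3]
(C,Q,Y): not NE [P1→B gives 8>4; P2→P gives 9>6; P3→W gives 7>2]
(C,Q,Z): not NE [P1→D gives 9>0; P2→R gives 6>4]
(C,Q,W): not NE [P2→R gives 5>0]
(C,R,X): not NE [P1→B gives 7>6; P2→P gives 8>6; P3→W gives 9>3]
(C,R,Y): not NE [P1→B gives 7>6; P2→P gives 9>0; P3→W gives 9>4]
(C,R,Z): not NE [P3→W gives 9>1]
(C,R,W): not NE [P1→B gives 7>6]
(D,P,X): not NE [P1→B gives 9>0; P2→R gives 9>0; P3→W gives 7>3]
(D,P,Y): not NE [P1→A gives 5>4; P2→R gives 5>2; P3→W gives 7>4]
(D,P,Z): not NE [P1→C gives 9>5; P3→W gives 7>3]
(D,P,W): not NE [P2→R gives 4>1]
(D,Q,X): not NE [P1→B gives 6>4; P2→R gives 9>7; P3→W gives 9>3]
(D,Q,Y): not NE [P1→B gives 8>4; P3→W gives 9>4]
(D,Q,Z): not NE [P2→P gives 5>3; P3→W gives 9>7]
(D,Q,W): not NE [P2→R gives 4>1]
(D,R,X): not NE [P1→B gives 7>5; P3→W gives 8>3]
(D,R,Y): not NE [P1→B gives 7>1; P3→W gives 8>7]
(D,R,Z): not NE [P2→P gives 5>4; P3→W gives 8>4]
(D,R,W): not NE [P1→B gives 7>1]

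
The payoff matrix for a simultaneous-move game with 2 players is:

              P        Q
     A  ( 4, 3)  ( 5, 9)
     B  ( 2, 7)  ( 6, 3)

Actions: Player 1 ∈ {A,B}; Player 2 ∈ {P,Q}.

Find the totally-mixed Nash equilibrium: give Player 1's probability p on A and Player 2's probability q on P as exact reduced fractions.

p=2/5, q=1/3

P1 indiff ⇒ q·4+(1-q)·5 = q·2+(1-q)·6 ⇒ q(2) = (1-q)(1) ⇒ q = 1/3
P2 indiff ⇒ p·3+(1-p)·7 = p·9+(1-p)·3 ⇒ p(-6) = (1-p)(-4) ⇒ p = 2/5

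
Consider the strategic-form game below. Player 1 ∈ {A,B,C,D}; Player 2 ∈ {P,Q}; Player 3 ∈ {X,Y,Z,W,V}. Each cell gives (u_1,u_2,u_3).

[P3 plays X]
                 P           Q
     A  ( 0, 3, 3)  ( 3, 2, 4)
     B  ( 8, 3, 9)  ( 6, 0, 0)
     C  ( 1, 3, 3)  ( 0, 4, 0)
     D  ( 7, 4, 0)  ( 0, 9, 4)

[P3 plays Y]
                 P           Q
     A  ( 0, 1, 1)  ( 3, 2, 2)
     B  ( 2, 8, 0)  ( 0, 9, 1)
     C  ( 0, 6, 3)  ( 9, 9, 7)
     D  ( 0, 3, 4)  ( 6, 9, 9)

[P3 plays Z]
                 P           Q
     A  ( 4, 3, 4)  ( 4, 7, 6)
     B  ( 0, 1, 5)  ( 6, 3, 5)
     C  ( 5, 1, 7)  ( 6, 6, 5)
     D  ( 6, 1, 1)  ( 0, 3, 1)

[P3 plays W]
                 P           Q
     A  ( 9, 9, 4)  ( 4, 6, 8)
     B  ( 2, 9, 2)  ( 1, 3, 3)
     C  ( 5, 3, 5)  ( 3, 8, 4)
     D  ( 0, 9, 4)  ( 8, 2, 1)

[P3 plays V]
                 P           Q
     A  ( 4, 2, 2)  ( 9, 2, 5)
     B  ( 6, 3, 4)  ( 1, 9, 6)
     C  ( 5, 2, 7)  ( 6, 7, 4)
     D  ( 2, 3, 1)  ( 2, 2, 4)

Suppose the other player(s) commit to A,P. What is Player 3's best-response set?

u_3(X vs A,P) = 3
u_3(Y vs A,P) = 1
u_3(Z vs A,P) = 4
u_3(W vs A,P) = 4
u_3(V vs A,P) = 2
max payoff 4 at {Z,W}

P3 best: {Z,W}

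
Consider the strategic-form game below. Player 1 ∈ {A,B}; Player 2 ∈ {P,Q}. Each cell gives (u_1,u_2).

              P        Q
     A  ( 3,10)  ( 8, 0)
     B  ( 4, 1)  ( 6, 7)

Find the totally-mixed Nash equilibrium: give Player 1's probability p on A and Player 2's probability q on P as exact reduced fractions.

p=3/8, q=2/3

P1 indiff ⇒ q·3+(1-q)·8 = q·4+(1-q)·6 ⇒ q(-1) = (1-q)(-2) ⇒ q = 2/3
P2 indiff ⇒ p·10+(1-p)·1 = p·0+(1-p)·7 ⇒ p(10) = (1-p)(6) ⇒ p = 3/8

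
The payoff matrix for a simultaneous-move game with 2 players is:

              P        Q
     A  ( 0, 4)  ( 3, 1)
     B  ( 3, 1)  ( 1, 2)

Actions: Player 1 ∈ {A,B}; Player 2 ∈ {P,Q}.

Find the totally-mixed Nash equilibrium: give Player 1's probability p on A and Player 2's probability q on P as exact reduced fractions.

P1 indiff ⇒ q·0+(1-q)·3 = q·3+(1-q)·1 ⇒ q(-3) = (1-q)(-2) ⇒ q = 2/5
P2 indiff ⇒ p·4+(1-p)·1 = p·1+(1-p)·2 ⇒ p(3) = (1-p)(1) ⇒ p = 1/4

P1 mixes 1/4 on A; P2 mixes 2/5 on P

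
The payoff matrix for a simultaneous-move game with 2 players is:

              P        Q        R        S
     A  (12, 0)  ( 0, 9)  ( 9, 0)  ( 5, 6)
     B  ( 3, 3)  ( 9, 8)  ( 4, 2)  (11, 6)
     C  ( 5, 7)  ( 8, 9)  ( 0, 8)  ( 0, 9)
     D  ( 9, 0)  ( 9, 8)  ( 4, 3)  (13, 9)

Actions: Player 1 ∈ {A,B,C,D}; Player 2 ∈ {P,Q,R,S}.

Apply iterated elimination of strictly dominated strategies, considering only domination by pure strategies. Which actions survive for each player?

Remaining: P1:{B,D} P2:{Q,S}

P1 drop C (D beats it: P:9>5 Q:9>8 R:4>0 S:13>0)
P2 drop P (Q beats it: A:9>0 B:8>3 D:8>0)
P2 drop R (Q beats it: A:9>0 B:8>2 D:8>3)
P1 drop A (B beats it: Q:9>0 S:11>5)
P1→{B,D} P2→{Q,S}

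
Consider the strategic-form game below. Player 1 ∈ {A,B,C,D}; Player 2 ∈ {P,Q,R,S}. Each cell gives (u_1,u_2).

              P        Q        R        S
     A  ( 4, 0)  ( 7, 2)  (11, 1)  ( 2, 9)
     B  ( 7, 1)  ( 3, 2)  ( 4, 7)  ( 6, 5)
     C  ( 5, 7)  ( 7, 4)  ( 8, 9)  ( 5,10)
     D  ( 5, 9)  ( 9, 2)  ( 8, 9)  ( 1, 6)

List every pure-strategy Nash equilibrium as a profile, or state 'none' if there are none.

No pure NE.

(A,P): not NE [P1→B gives 7>4; P2→S gives 9>0]
(A,Q): not NE [P1→D gives 9>7; P2→S gives 9>2]
(A,R): not NE [P2→S gives 9>1]
(A,S): not NE [P1→B gives 6>2]
(B,P): not NE [P2→R gives 7>1]
(B,Q): not NE [P1→D gives 9>3; P2→R gives 7>2]
(B,R): not NE [P1→A gives 11>4]
(B,S): not NE [P2→R gives 7>5]
(C,P): not NE [P1→B gives 7>5; P2→S gives 10>7]
(C,Q): not NE [P1→D gives 9>7; P2→S gives 10>4]
(C,R): not NE [P1→A gives 11>8; P2→S gives 10>9]
(C,S): not NE [P1→B gives 6>5]
(D,P): not NE [P1→B gives 7>5]
(D,Q): not NE [P2→R gives 9>2]
(D,R): not NE [P1→A gives 11>8]
(D,S): not NE [P1→B gives 6>1; P2→R gives 9>6]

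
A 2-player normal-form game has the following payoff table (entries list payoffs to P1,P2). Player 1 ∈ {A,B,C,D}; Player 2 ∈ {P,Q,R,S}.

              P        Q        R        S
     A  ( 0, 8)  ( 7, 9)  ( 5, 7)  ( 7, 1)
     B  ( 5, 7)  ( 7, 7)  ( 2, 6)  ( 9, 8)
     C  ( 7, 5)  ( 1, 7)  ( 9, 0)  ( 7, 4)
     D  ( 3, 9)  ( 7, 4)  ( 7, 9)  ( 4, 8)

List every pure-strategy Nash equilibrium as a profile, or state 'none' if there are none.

(A,P): not NE [P1→C gives 7>0; P2→Q gives 9>8]
(A,Q): NE
(A,R): not NE [P1→C gives 9>5; P2→Q gives 9>7]
(A,S): not NE [P1→B gives 9>7; P2→Q gives 9>1]
(B,P): not NE [P1→C gives 7>5; P2→S gives 8>7]
(B,Q): not NE [P2→S gives 8>7]
(B,R): not NE [P1→C gives 9>2; P2→S gives 8>6]
(B,S): NE
(C,P): not NE [P2→Q gives 7>5]
(C,Q): not NE [P1→D gives 7>1]
(C,R): not NE [P2→Q gives 7>0]
(C,S): not NE [P1→B gives 9>7; P2→Q gives 7>4]
(D,P): not NE [P1→C gives 7>3]
(D,Q): not NE [P2→R gives 9>4]
(D,R): not NE [P1→C gives 9>7]
(D,S): not NE [P1→B gives 9>4; P2→R gives 9>8]

PSNE = {(A,Q), (B,S)}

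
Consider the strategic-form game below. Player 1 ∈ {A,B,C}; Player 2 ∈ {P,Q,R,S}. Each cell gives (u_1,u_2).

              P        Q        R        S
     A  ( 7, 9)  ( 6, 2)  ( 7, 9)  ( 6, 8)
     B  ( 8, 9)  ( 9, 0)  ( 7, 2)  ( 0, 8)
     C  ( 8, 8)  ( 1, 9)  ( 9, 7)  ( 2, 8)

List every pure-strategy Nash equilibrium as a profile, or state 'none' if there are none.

(A,P): not NE [P1→C gives 8>7]
(A,Q): not NE [P1→B gives 9>6; P2→R gives 9>2]
(A,R): not NE [P1→C gives 9>7]
(A,S): not NE [P2→R gives 9>8]
(B,P): NE
(B,Q): not NE [P2→P gives 9>0]
(B,R): not NE [P1→C gives 9>7; P2→P gives 9>2]
(B,S): not NE [P1→A gives 6>0; P2→P gives 9>8]
(C,P): not NE [P2→Q gives 9>8]
(C,Q): not NE [P1→B gives 9>1]
(C,R): not NE [P2→Q gives 9>7]
(C,S): not NE [P1→A gives 6>2; P2→Q gives 9>8]

PSNE = {(B,P)}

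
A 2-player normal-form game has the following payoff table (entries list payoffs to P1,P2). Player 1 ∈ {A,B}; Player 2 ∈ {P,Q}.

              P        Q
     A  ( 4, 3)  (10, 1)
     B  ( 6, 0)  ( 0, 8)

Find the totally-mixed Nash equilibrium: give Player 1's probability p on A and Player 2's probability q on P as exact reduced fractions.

p=4/5, q=5/6

P1 indiff ⇒ q·4+(1-q)·10 = q·6+(1-q)·0 ⇒ q(-2) = (1-q)(-10) ⇒ q = 5/6
P2 indiff ⇒ p·3+(1-p)·0 = p·1+(1-p)·8 ⇒ p(2) = (1-p)(8) ⇒ p = 4/5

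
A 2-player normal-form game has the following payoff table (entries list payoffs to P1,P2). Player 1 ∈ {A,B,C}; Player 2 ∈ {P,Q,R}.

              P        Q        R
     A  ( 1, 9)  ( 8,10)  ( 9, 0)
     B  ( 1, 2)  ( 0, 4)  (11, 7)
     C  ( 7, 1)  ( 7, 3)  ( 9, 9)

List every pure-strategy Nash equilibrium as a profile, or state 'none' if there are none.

Nash profiles: (A,Q), (B,R)

(A,P): not NE [P1→C gives 7>1; P2→Q gives 10>9]
(A,Q): NE
(A,R): not NE [P1→B gives 11>9; P2→Q gives 10>0]
(B,P): not NE [P1→C gives 7>1; P2→R gives 7>2]
(B,Q): not NE [P1→A gives 8>0; P2→R gives 7>4]
(B,R): NE
(C,P): not NE [P2→R gives 9>1]
(C,Q): not NE [P1→A gives 8>7; P2→R gives 9>3]
(C,R): not NE [P1→B gives 11>9]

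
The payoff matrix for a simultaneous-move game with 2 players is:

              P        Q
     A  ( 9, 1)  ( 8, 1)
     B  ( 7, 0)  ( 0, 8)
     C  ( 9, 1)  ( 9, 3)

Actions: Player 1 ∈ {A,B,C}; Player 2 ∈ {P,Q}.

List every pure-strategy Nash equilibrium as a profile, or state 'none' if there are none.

Nash profiles: (A,P), (C,Q)

(A,P): NE
(A,Q): not NE [P1→C gives 9>8]
(B,P): not NE [P1→C gives 9>7; P2→Q gives 8>0]
(B,Q): not NE [P1→C gives 9>0]
(C,P): not NE [P2→Q gives 3>1]
(C,Q): NE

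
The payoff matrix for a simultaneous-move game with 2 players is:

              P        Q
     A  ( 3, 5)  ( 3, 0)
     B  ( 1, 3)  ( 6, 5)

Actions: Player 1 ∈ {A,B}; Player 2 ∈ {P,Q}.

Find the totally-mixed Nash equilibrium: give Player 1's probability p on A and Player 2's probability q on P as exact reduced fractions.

P1 indiff ⇒ q·3+(1-q)·3 = q·1+(1-q)·6 ⇒ q(2) = (1-q)(3) ⇒ q = 3/5
P2 indiff ⇒ p·5+(1-p)·3 = p·0+(1-p)·5 ⇒ p(5) = (1-p)(2) ⇒ p = 2/7

P1 mixes 2/7 on A; P2 mixes 3/5 on P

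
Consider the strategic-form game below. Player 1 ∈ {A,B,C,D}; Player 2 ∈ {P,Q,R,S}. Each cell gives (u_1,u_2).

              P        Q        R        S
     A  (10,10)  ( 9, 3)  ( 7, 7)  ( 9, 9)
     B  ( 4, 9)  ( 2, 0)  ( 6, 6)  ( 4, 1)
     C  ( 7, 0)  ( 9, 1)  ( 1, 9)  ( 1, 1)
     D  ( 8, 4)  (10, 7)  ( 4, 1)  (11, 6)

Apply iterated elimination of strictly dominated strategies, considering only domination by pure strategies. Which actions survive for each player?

Remaining: P1:{A,D} P2:{P,Q,S}

P1 drop B (A beats it: P:10>4 Q:9>2 R:7>6 S:9>4)
P1 drop C (D beats it: P:8>7 Q:10>9 R:4>1 S:11>1)
P2 drop R (P beats it: A:10>7 D:4>1)
P1→{A,D} P2→{P,Q,S}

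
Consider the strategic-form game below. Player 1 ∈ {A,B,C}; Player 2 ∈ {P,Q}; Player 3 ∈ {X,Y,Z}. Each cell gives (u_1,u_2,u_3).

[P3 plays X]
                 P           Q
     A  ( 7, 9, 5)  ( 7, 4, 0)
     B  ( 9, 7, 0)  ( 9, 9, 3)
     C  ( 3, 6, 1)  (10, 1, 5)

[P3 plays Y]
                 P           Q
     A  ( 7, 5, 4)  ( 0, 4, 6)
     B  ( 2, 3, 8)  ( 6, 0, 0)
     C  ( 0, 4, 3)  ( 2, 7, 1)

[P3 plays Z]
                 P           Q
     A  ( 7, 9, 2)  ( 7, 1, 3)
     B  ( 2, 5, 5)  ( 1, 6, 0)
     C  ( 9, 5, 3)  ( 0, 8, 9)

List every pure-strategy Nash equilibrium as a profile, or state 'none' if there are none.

(A,P,X): not NE [P1→B gives 9>7]
(A,P,Y): not NE [P3→X gives 5>4]
(A,P,Z): not NE [P1→C gives 9>7; P3→X gives 5>2]
(A,Q,X): not NE [P1→C gives 10>7; P2→P gives 9>4; P3→Y gives 6>0]
(A,Q,Y): not NE [P1→B gives 6>0; P2→P gives 5>4]
(A,Q,Z): not NE [P2→P gives 9>1; P3→Y gives 6>3]
(B,P,X): not NE [P2→Q gives 9>7; P3→Y gives 8>0]
(B,P,Y): not NE [P1→A gives 7>2]
(B,P,Z): not NE [P1→C gives 9>2; P2→Q gives 6>5; P3→Y gives 8>5]
(B,Q,X): not NE [P1→C gives 10>9]
(B,Q,Y): not NE [P2→P gives 3>0; P3→X gives 3>0]
(B,Q,Z): not NE [P1→A gives 7>1; P3→X gives 3>0]
(C,P,X): not NE [P1→B gives 9>3; P3→Z gives 3>1]
(C,P,Y): not NE [P1→A gives 7>0; P2→Q gives 7>4]
(C,P,Z): not NE [P2→Q gives 8>5]
(C,Q,X): not NE [P2→P gives 6>1; P3→Z gives 9>5]
(C,Q,Y): not NE [P1→B gives 6>2; P3→Z gives 9>1]
(C,Q,Z): not NE [P1→A gives 7>0]

PSNE: ∅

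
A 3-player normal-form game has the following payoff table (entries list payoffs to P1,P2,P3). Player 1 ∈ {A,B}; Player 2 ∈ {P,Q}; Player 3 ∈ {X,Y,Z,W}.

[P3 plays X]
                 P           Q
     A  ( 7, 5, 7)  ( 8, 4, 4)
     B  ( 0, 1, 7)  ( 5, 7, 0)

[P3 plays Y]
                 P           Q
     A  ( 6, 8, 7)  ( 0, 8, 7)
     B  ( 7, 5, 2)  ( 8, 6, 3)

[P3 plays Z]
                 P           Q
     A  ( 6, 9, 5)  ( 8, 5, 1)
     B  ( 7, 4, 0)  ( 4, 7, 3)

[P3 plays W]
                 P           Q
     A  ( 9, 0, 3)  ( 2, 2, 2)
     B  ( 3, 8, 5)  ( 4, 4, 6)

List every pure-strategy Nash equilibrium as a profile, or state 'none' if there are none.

(A,P,X): NE
(A,P,Y): not NE [P1→B gives 7>6]
(A,P,Z): not NE [P1→B gives 7>6; P3→Y gives 7>5]
(A,P,W): not NE [P2→Q gives 2>0; P3→Y gives 7>3]
(A,Q,X): not NE [P2→P gives 5>4; P3→Y gives 7>4]
(A,Q,Y): not NE [P1→B gives 8>0]
(A,Q,Z): not NE [P2→P gives 9>5; P3→Y gives 7>1]
(A,Q,W): not NE [P1→B gives 4>2; P3→Y gives 7>2]
(B,P,X): not NE [P1→A gives 7>0; P2→Q gives 7>1]
(B,P,Y): not NE [P2→Q gives 6>5; P3→X gives 7>2]
(B,P,Z): not NE [P2→Q gives 7>4; P3→X gives 7>0]
(B,P,W): not NE [P1→A gives 9>3; P3→X gives 7>5]
(B,Q,X): not NE [P1→A gives 8>5; P3→W gives 6>0]
(B,Q,Y): not NE [P3→W gives 6>3]
(B,Q,Z): not NE [P1→A gives 8>4; P3→W gives 6>3]
(B,Q,W): not NE [P2→P gives 8>4]

Nash profiles: (A,P,X)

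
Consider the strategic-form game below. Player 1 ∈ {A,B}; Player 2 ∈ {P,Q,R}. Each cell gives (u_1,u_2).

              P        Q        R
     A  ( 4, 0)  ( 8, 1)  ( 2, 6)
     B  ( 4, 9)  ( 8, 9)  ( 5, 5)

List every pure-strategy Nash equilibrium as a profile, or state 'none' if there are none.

Nash profiles: (B,P), (B,Q)

(A,P): not NE [P2→R gives 6>0]
(A,Q): not NE [P2→R gives 6>1]
(A,R): not NE [P1→B gives 5>2]
(B,P): NE
(B,Q): NE
(B,R): not NE [P2→Q gives 9>5]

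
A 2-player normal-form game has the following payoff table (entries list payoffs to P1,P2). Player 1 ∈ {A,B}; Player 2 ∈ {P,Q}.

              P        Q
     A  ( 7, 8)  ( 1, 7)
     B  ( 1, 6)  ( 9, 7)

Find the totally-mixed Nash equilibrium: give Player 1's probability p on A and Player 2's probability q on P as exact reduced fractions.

P1 indiff ⇒ q·7+(1-q)·1 = q·1+(1-q)·9 ⇒ q(6) = (1-q)(8) ⇒ q = 4/7
P2 indiff ⇒ p·8+(1-p)·6 = p·7+(1-p)·7 ⇒ p(1) = (1-p)(1) ⇒ p = 1/2

P1 mixes 1/2 on A; P2 mixes 4/7 on P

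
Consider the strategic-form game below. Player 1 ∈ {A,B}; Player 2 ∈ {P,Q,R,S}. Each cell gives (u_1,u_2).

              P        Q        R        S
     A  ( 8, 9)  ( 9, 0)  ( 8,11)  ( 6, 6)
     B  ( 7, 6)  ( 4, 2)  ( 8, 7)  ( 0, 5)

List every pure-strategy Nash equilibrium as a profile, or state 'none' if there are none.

PSNE = {(A,R), (B,R)}

(A,P): not NE [P2→R gives 11>9]
(A,Q): not NE [P2→R gives 11>0]
(A,R): NE
(A,S): not NE [P2→R gives 11>6]
(B,P): not NE [P1→A gives 8>7; P2→R gives 7>6]
(B,Q): not NE [P1→A gives 9>4; P2→R gives 7>2]
(B,R): NE
(B,S): not NE [P1→A gives 6>0; P2→R gives 7>5]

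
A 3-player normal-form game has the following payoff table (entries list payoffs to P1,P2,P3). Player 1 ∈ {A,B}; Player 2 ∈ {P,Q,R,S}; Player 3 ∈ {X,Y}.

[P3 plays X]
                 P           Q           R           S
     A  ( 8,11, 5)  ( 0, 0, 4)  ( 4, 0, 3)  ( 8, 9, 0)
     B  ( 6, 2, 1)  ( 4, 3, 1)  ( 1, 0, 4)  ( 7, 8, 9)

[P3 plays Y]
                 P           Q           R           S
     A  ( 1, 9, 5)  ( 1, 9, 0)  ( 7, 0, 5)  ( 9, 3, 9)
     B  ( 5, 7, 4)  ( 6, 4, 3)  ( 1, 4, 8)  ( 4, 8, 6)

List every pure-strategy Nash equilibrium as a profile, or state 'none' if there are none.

(A,P,X): NE
(A,P,Y): not NE [P1→B gives 5>1]
(A,Q,X): not NE [P1→B gives 4>0; P2→P gives 11>0]
(A,Q,Y): not NE [P1→B gives 6>1; P3→X gives 4>0]
(A,R,X): not NE [P2→P gives 11>0; P3→Y gives 5>3]
(A,R,Y): not NE [P2→Q gives 9>0]
(A,S,X): not NE [P2→P gives 11>9; P3→Y gives 9>0]
(A,S,Y): not NE [P2→Q gives 9>3]
(B,P,X): not NE [P1→A gives 8>6; P2→S gives 8>2; P3→Y gives 4>1]
(B,P,Y): not NE [P2→S gives 8>7]
(B,Q,X): not NE [P2→S gives 8>3; P3→Y gives 3>1]
(B,Q,Y): not NE [P2→S gives 8>4]
(B,R,X): not NE [P1→A gives 4>1; P2→S gives 8>0; P3→Y gives 8>4]
(B,R,Y): not NE [P1→A gives 7>1; P2→S gives 8>4]
(B,S,X): not NE [P1→A gives 8>7]
(B,S,Y): not NE [P1→A gives 9>4; P3→X gives 9>6]

NE set: (A,P,X)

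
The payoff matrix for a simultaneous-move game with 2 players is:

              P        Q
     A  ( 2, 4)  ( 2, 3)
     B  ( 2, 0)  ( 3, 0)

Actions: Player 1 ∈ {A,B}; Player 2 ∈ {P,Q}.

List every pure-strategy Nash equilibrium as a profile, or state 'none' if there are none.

(A,P): NE
(A,Q): not NE [P1→B gives 3>2; P2→P gives 4>3]
(B,P): NE
(B,Q): NE

Nash profiles: (A,P), (B,P), (B,Q)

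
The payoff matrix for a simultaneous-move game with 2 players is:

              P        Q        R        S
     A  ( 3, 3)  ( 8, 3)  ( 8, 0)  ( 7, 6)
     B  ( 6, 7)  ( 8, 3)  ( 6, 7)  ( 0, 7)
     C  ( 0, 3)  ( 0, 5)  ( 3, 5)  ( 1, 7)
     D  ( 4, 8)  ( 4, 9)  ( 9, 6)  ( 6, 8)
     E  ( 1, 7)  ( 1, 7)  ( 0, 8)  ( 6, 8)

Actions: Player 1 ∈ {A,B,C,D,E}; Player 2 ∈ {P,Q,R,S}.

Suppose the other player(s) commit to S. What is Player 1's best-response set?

u_1(A vs S) = 7
u_1(B vs S) = 0
u_1(C vs S) = 1
u_1(D vs S) = 6
u_1(E vs S) = 6
max payoff 7 at {A}

BR_1 = {A}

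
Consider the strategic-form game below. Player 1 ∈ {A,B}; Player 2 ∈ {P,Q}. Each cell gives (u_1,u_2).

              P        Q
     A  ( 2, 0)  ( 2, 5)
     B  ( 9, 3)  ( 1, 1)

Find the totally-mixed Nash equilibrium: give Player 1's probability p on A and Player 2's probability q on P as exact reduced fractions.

(p,q) = (2/7, 1/8)

P1 indiff ⇒ q·2+(1-q)·2 = q·9+(1-q)·1 ⇒ q(-7) = (1-q)(-1) ⇒ q = 1/8
P2 indiff ⇒ p·0+(1-p)·3 = p·5+(1-p)·1 ⇒ p(-5) = (1-p)(-2) ⇒ p = 2/7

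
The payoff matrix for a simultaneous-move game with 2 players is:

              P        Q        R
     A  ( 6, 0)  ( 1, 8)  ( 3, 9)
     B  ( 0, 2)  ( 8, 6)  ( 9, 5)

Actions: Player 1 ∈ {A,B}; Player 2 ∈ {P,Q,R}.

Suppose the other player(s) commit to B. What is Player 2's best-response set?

BR_2 = {Q}

u_2(P vs B) = 2
u_2(Q vs B) = 6
u_2(R vs B) = 5
max payoff 6 at {Q}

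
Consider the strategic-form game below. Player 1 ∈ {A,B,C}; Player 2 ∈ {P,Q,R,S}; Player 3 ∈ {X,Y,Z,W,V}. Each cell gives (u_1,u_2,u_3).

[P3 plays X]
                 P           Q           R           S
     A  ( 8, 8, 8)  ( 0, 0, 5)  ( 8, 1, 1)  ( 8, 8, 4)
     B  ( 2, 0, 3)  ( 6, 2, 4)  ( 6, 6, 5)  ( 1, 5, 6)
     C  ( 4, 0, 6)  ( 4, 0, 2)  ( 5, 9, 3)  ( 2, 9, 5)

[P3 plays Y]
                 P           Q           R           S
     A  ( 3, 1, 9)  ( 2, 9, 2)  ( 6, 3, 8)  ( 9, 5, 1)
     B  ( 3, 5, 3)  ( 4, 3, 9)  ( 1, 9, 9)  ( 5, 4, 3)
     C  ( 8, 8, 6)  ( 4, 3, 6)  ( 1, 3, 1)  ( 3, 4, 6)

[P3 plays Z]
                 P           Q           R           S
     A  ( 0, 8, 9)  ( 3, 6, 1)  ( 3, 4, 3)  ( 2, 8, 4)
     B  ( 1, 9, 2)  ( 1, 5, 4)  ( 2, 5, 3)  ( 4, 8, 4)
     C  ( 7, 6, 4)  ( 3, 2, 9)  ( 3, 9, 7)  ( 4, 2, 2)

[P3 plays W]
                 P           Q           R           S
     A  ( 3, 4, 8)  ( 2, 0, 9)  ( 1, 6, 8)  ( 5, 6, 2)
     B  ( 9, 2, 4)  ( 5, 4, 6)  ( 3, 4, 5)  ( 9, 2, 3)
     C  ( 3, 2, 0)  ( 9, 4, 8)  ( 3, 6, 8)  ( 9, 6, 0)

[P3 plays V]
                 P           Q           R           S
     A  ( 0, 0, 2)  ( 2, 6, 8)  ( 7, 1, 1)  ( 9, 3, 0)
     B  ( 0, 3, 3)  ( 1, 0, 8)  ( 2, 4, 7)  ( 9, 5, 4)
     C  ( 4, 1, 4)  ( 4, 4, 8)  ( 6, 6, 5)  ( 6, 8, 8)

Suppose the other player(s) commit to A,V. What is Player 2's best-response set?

BR_2 = {Q}

u_2(P vs A,V) = 0
u_2(Q vs A,V) = 6
u_2(R vs A,V) = 1
u_2(S vs A,V) = 3
max payoff 6 at {Q}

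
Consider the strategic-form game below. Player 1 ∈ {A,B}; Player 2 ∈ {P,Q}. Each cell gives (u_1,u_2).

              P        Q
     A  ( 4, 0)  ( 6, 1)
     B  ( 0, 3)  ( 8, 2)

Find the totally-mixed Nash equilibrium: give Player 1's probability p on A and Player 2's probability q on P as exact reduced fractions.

P1 mixes 1/2 on A; P2 mixes 1/3 on P

P1 indiff ⇒ q·4+(1-q)·6 = q·0+(1-q)·8 ⇒ q(4) = (1-q)(2) ⇒ q = 1/3
P2 indiff ⇒ p·0+(1-p)·3 = p·1+(1-p)·2 ⇒ p(-1) = (1-p)(-1) ⇒ p = 1/2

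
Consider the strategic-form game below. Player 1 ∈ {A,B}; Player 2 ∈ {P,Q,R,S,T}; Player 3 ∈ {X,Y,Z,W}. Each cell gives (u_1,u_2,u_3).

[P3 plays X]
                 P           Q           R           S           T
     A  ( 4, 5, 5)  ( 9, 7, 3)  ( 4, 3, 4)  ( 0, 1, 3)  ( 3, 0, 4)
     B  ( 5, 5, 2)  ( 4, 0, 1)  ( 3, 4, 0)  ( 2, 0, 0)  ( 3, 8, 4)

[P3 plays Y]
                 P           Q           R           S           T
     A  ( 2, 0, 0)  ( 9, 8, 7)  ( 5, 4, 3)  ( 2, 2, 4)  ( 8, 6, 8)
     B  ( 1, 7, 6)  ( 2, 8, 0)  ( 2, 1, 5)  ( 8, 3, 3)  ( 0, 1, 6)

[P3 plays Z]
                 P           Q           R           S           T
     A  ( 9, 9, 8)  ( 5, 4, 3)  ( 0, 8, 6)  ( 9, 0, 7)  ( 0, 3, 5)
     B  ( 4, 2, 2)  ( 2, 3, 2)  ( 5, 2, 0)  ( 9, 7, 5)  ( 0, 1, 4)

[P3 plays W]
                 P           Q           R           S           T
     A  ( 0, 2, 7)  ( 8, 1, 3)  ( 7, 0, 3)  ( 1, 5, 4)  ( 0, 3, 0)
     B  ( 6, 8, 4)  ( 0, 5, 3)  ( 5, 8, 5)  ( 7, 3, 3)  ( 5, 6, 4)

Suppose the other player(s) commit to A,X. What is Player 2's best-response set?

u_2(P vs A,X) = 5
u_2(Q vs A,X) = 7
u_2(R vs A,X) = 3
u_2(S vs A,X) = 1
u_2(T vs A,X) = 0
max payoff 7 at {Q}

P2 best: {Q}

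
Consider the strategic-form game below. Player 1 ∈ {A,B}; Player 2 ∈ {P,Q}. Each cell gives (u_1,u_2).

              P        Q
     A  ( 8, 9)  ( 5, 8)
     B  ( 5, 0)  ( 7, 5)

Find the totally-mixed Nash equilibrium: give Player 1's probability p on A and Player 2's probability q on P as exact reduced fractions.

p=5/6, q=2/5

P1 indiff ⇒ q·8+(1-q)·5 = q·5+(1-q)·7 ⇒ q(3) = (1-q)(2) ⇒ q = 2/5
P2 indiff ⇒ p·9+(1-p)·0 = p·8+(1-p)·5 ⇒ p(1) = (1-p)(5) ⇒ p = 5/6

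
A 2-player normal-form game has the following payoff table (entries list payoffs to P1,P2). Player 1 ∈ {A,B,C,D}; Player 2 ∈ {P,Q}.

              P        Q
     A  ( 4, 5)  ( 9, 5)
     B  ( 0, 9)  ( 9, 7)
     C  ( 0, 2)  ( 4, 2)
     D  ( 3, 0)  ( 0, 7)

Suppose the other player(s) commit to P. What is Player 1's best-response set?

argmax u_1 = {A}

u_1(A vs P) = 4
u_1(B vs P) = 0
u_1(C vs P) = 0
u_1(D vs P) = 3
max payoff 4 at {A}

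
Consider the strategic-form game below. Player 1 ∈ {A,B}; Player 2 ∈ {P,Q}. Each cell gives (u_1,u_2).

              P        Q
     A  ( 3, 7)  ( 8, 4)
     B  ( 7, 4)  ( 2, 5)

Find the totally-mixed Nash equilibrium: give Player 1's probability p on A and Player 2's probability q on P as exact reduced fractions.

P1 indiff ⇒ q·3+(1-q)·8 = q·7+(1-q)·2 ⇒ q(-4) = (1-q)(-6) ⇒ q = 3/5
P2 indiff ⇒ p·7+(1-p)·4 = p·4+(1-p)·5 ⇒ p(3) = (1-p)(1) ⇒ p = 1/4

p=1/4, q=3/5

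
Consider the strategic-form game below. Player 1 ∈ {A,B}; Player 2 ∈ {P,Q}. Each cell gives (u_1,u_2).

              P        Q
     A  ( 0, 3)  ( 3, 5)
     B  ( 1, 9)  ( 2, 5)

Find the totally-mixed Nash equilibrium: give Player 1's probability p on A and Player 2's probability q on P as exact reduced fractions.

P1 indiff ⇒ q·0+(1-q)·3 = q·1+(1-q)·2 ⇒ q(-1) = (1-q)(-1) ⇒ q = 1/2
P2 indiff ⇒ p·3+(1-p)·9 = p·5+(1-p)·5 ⇒ p(-2) = (1-p)(-4) ⇒ p = 2/3

P1 mixes 2/3 on A; P2 mixes 1/2 on P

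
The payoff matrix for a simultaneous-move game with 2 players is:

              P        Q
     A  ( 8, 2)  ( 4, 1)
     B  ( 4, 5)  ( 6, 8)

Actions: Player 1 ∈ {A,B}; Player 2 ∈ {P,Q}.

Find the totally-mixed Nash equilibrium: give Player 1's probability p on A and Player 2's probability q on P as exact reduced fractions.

P1 mixes 3/4 on A; P2 mixes 1/3 on P

P1 indiff ⇒ q·8+(1-q)·4 = q·4+(1-q)·6 ⇒ q(4) = (1-q)(2) ⇒ q = 1/3
P2 indiff ⇒ p·2+(1-p)·5 = p·1+(1-p)·8 ⇒ p(1) = (1-p)(3) ⇒ p = 3/4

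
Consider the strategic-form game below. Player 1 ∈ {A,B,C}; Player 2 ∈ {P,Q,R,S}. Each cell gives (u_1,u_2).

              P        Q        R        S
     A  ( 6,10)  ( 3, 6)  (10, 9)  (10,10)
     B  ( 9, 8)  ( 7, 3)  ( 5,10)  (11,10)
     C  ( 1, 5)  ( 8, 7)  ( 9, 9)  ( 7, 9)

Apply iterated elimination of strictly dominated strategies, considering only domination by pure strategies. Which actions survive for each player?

P2 drop Q (R beats it: A:9>6 B:10>3 C:9>7)
P1 drop C (A beats it: P:6>1 R:10>9 S:10>7)
P1→{A,B} P2→{P,R,S}

Remaining: P1:{A,B} P2:{P,R,S}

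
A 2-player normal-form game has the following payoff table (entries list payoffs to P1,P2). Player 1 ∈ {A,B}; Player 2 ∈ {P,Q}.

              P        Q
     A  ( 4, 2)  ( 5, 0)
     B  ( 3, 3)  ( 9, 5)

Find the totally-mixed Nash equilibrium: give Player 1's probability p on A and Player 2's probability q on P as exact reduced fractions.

p=1/2, q=4/5

P1 indiff ⇒ q·4+(1-q)·5 = q·3+(1-q)·9 ⇒ q(1) = (1-q)(4) ⇒ q = 4/5
P2 indiff ⇒ p·2+(1-p)·3 = p·0+(1-p)·5 ⇒ p(2) = (1-p)(2) ⇒ p = 1/2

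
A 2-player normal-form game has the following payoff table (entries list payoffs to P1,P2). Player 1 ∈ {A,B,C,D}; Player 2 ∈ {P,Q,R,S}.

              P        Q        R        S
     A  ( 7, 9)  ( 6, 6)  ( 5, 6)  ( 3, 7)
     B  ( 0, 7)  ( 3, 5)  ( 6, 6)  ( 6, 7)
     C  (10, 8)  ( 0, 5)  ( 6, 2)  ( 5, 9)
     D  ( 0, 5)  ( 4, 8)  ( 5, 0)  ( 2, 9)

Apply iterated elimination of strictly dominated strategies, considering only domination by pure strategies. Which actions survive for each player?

P2 drop Q (S beats it: A:7>6 B:7>5 C:9>5 D:9>8)
P1 drop A (C beats it: P:10>7 R:6>5 S:5>3)
P1 drop D (C beats it: P:10>0 R:6>5 S:5>2)
P2 drop R (P beats it: B:7>6 C:8>2)
P1→{B,C} P2→{P,S}

Remaining: P1:{B,C} P2:{P,S}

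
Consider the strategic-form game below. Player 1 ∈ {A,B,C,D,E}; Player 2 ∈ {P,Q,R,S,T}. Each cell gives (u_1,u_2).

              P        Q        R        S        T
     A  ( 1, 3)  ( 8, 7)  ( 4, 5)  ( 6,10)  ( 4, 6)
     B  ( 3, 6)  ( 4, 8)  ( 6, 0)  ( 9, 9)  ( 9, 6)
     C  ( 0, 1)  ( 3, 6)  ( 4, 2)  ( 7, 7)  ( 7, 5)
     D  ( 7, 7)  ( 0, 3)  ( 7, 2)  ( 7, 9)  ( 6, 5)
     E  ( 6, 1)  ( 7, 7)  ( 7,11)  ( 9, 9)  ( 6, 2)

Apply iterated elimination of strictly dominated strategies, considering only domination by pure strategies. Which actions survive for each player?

P1 drop C (B beats it: P:3>0 Q:4>3 R:6>4 S:9>7 T:9>7)
P2 drop P (S beats it: A:10>3 B:9>6 D:9>7 E:9>1)
P2 drop Q (S beats it: A:10>7 B:9>8 D:9>3 E:9>7)
P1 drop A (B beats it: R:6>4 S:9>6 T:9>4)
P2 drop T (S beats it: B:9>6 D:9>5 E:9>2)
P1→{B,D,E} P2→{R,S}

Survivors P1:{B,D,E} P2:{R,S}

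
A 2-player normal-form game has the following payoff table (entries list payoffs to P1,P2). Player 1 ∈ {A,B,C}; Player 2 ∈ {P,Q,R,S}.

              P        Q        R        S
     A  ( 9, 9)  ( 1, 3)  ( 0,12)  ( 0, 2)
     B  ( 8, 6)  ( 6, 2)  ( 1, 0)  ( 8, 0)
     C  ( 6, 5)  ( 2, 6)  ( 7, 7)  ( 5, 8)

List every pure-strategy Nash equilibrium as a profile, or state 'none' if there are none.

(A,P): not NE [P2→R gives 12>9]
(A,Q): not NE [P1→B gives 6>1; P2→R gives 12>3]
(A,R): not NE [P1→C gives 7>0]
(A,S): not NE [P1→B gives 8>0; P2→R gives 12>2]
(B,P): not NE [P1→A gives 9>8]
(B,Q): not NE [P2→P gives 6>2]
(B,R): not NE [P1→C gives 7>1; P2→P gives 6>0]
(B,S): not NE [P2→P gives 6>0]
(C,P): not NE [P1→A gives 9>6; P2→S gives 8>5]
(C,Q): not NE [P1→B gives 6>2; P2→S gives 8>6]
(C,R): not NE [P2→S gives 8>7]
(C,S): not NE [P1→B gives 8>5]

No pure NE.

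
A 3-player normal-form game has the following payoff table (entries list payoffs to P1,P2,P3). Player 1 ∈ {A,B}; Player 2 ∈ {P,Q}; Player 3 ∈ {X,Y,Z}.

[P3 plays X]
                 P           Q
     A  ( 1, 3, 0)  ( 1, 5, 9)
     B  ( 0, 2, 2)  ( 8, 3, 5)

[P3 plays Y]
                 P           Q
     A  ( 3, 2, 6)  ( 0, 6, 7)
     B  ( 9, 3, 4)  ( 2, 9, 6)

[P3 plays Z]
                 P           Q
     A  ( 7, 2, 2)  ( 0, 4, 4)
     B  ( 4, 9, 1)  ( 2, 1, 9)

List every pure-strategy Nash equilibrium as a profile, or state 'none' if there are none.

(A,P,X): not NE [P2→Q gives 5>3; P3→Y gives 6>0]
(A,P,Y): not NE [P1→B gives 9>3; P2→Q gives 6>2]
(A,P,Z): not NE [P2→Q gives 4>2; P3→Y gives 6>2]
(A,Q,X): not NE [P1→B gives 8>1]
(A,Q,Y): not NE [P1→B gives 2>0; P3→X gives 9>7]
(A,Q,Z): not NE [P1→B gives 2>0; P3→X gives 9>4]
(B,P,X): not NE [P1→A gives 1>0; P2→Q gives 3>2; P3→Y gives 4>2]
(B,P,Y): not NE [P2→Q gives 9>3]
(B,P,Z): not NE [P1→A gives 7>4; P3→Y gives 4>1]
(B,Q,X): not NE [P3→Z gives 9>5]
(B,Q,Y): not NE [P3→Z gives 9>6]
(B,Q,Z): not NE [P2→P gives 9>1]

PSNE: ∅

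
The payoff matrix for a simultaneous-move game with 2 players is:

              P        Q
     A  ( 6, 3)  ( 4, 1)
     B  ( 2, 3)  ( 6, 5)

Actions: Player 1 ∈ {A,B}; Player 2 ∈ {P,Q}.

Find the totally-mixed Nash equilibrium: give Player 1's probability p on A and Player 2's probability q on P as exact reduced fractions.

(p,q) = (1/2, 1/3)

P1 indiff ⇒ q·6+(1-q)·4 = q·2+(1-q)·6 ⇒ q(4) = (1-q)(2) ⇒ q = 1/3
P2 indiff ⇒ p·3+(1-p)·3 = p·1+(1-p)·5 ⇒ p(2) = (1-p)(2) ⇒ p = 1/2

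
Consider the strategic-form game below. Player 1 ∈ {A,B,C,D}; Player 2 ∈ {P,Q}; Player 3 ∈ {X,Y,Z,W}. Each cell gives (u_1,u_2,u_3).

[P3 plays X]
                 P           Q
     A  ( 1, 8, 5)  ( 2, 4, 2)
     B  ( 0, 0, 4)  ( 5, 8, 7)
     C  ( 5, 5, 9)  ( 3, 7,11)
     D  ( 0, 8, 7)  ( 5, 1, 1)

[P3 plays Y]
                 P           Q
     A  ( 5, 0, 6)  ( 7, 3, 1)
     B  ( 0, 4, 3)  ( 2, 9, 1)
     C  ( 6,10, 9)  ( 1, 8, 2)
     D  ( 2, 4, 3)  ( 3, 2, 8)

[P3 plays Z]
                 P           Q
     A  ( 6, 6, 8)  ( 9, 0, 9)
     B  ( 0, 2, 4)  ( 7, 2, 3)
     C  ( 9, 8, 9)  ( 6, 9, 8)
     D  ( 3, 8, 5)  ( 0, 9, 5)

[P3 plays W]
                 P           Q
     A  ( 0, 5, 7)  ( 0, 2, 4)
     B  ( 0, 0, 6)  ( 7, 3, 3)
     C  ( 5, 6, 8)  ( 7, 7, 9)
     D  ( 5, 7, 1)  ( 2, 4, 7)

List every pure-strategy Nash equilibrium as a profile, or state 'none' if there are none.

Nash profiles: (B,Q,X), (C,P,Y)

(A,P,X): not NE [P1→C gives 5>1; P3→Z gives 8>5]
(A,P,Y): not NE [P1→C gives 6>5; P2→Q gives 3>0; P3→Z gives 8>6]
(A,P,Z): not NE [P1→C gives 9>6]
(A,P,W): not NE [P1→D gives 5>0; P3→Z gives 8>7]
(A,Q,X): not NE [P1→D gives 5>2; P2→P gives 8>4; P3→Z gives 9>2]
(A,Q,Y): not NE [P3→Z gives 9>1]
(A,Q,Z): not NE [P2→P gives 6>0]
(A,Q,W): not NE [P1→C gives 7>0; P2→P gives 5>2; P3→Z gives 9>4]
(B,P,X): not NE [P1→C gives 5>0; P2→Q gives 8>0; P3→W gives 6>4]
(B,P,Y): not NE [P1→C gives 6>0; P2→Q gives 9>4; P3→W gives 6>3]
(B,P,Z): not NE [P1→C gives 9>0; P3→W gives 6>4]
(B,P,W): not NE [P1→D gives 5>0; P2→Q gives 3>0]
(B,Q,X): NE
(B,Q,Y): not NE [P1→A gives 7>2; P3→X gives 7>1]
(B,Q,Z): not NE [P1→A gives 9>7; P3→X gives 7>3]
(B,Q,W): not NE [P3→X gives 7>3]
(C,P,X): not NE [P2→Q gives 7>5]
(C,P,Y): NE
(C,P,Z): not NE [P2→Q gives 9>8]
(C,P,W): not NE [P2→Q gives 7>6; P3→Z gives 9>8]
(C,Q,X): not NE [P1→D gives 5>3]
(C,Q,Y): not NE [P1→A gives 7>1; P2→P gives 10>8; P3→X gives 11>2]
(C,Q,Z): not NE [P1→A gives 9>6; P3→X gives 11>8]
(C,Q,W): not NE [P3→X gives 11>9]
(D,P,X): not NE [P1→C gives 5>0]
(D,P,Y): not NE [P1→C gives 6>2; P3→X gives 7>3]
(D,P,Z): not NE [P1→C gives 9>3; P2→Q gives 9>8; P3→X gives 7>5]
(D,P,W): not NE [P3→X gives 7>1]
(D,Q,X): not NE [P2→P gives 8>1; P3→Y gives 8>1]
(D,Q,Y): not NE [P1→A gives 7>3; P2→P gives 4>2]
(D,Q,Z): not NE [P1→A gives 9>0; P3→Y gives 8>5]
(D,Q,W): not NE [P1→C gives 7>2; P2→P gives 7>4; P3→Y gives 8>7]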